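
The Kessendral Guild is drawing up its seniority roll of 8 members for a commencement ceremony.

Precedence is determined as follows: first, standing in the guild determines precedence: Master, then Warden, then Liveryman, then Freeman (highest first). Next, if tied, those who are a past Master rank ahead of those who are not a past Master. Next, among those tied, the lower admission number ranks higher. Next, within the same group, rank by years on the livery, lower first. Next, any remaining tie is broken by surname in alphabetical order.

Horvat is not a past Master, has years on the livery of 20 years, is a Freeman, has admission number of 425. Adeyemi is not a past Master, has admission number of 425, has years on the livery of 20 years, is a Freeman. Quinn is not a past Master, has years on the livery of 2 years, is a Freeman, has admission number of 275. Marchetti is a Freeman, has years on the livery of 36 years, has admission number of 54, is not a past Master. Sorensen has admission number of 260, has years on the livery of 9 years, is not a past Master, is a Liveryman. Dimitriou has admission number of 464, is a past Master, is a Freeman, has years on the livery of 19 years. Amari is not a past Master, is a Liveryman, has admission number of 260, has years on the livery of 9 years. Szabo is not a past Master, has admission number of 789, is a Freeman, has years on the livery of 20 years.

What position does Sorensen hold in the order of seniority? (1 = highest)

By standing in the guild: Amari and Sorensen (Liveryman); then Dimitriou, Marchetti, Quinn, Adeyemi, Horvat and Szabo (Freeman).
Amari and Sorensen are each not a past Master, so the next rule applies.
Amari and Sorensen both have admission number 260, so the next rule applies.
Amari and Sorensen both have years on the livery 9 years, so the next rule applies.
Among Amari and Sorensen, alphabetically by surname: Amari before Sorensen.
Among Dimitriou, Marchetti, Quinn, Adeyemi, Horvat and Szabo, a past Master before not a past Master: Dimitriou (a past Master) before Marchetti, Quinn, Adeyemi, Horvat and Szabo (not a past Master).
Among Marchetti, Quinn, Adeyemi, Horvat and Szabo, by admission number (lower first): Marchetti (54) before Quinn (275) before Adeyemi and Horvat (425) before Szabo (789).
Adeyemi and Horvat both have years on the livery 20 years, so the next rule applies.
Among Adeyemi and Horvat, alphabetically by surname: Adeyemi before Horvat.
Order: Amari, Sorensen, Dimitriou, Marchetti, Quinn, Adeyemi, Horvat, Szabo. So position 2.

2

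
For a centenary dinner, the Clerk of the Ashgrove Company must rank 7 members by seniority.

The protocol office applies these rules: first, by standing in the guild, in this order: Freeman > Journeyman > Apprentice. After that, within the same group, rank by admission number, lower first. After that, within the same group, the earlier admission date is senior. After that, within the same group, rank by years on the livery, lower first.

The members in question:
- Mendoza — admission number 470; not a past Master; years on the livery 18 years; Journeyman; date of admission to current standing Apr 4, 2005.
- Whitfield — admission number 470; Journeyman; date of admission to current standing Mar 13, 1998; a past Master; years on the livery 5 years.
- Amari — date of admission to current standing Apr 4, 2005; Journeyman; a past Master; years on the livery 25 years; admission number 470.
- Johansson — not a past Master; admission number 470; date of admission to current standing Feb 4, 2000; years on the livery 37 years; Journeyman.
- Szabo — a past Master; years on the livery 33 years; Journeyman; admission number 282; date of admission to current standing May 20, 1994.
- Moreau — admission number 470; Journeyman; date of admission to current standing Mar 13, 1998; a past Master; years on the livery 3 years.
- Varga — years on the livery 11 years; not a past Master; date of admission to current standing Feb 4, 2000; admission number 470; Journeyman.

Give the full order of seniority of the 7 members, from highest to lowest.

Szabo, Moreau, Whitfield, Varga, Johansson, Mendoza, Amari

By standing in the guild: Szabo, Moreau, Whitfield, Varga, Johansson, Mendoza and Amari (Journeyman).
Among Szabo, Moreau, Whitfield, Varga, Johansson, Mendoza and Amari, by admission number (lower first): Szabo (282) before Moreau, Whitfield, Varga, Johansson, Mendoza and Amari (470).
Among Moreau, Whitfield, Varga, Johansson, Mendoza and Amari, by date of admission to current standing (earlier first): Moreau and Whitfield (Mar 13, 1998) before Varga and Johansson (Feb 4, 2000) before Mendoza and Amari (Apr 4, 2005).
Among Moreau and Whitfield, by years on the livery (lower first): Moreau (3 years) before Whitfield (5 years).
Among Varga and Johansson, by years on the livery (lower first): Varga (11 years) before Johansson (37 years).
Among Mendoza and Amari, by years on the livery (lower first): Mendoza (18 years) before Amari (25 years).
Full order: Szabo, Moreau, Whitfield, Varga, Johansson, Mendoza, Amari.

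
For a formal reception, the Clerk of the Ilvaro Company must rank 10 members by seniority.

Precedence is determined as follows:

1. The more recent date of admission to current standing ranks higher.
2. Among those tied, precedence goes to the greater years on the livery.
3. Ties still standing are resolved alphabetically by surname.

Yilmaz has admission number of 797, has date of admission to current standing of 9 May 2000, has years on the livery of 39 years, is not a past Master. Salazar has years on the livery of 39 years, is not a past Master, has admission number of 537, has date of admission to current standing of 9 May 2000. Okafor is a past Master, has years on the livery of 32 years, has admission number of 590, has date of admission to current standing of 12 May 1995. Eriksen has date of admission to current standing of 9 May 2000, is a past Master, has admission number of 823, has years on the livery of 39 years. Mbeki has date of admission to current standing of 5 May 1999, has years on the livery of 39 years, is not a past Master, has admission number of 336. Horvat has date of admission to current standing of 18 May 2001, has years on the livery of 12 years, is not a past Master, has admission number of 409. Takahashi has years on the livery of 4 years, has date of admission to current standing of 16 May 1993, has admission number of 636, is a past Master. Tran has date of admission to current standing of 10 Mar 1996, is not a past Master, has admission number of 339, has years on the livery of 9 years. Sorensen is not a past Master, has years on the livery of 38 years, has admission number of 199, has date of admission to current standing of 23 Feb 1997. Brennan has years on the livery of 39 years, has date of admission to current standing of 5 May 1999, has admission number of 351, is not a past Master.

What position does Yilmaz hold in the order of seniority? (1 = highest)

4

By date of admission to current standing (later first): Horvat (18 May 2001); then Eriksen, Salazar and Yilmaz (each 9 May 2000); then Brennan and Mbeki (both 5 May 1999); then Sorensen (23 Feb 1997); then Tran (10 Mar 1996); then Okafor (12 May 1995); then Takahashi (16 May 1993).
Eriksen, Salazar and Yilmaz all have years on the livery 39 years, so the next rule applies.
Among Eriksen, Salazar and Yilmaz, alphabetically by surname: Eriksen before Salazar before Yilmaz.
Brennan and Mbeki both have years on the livery 39 years, so the next rule applies.
Among Brennan and Mbeki, alphabetically by surname: Brennan before Mbeki.
Order: Horvat, Eriksen, Salazar, Yilmaz, Brennan, Mbeki, Sorensen, Tran, Okafor, Takahashi. So position 4.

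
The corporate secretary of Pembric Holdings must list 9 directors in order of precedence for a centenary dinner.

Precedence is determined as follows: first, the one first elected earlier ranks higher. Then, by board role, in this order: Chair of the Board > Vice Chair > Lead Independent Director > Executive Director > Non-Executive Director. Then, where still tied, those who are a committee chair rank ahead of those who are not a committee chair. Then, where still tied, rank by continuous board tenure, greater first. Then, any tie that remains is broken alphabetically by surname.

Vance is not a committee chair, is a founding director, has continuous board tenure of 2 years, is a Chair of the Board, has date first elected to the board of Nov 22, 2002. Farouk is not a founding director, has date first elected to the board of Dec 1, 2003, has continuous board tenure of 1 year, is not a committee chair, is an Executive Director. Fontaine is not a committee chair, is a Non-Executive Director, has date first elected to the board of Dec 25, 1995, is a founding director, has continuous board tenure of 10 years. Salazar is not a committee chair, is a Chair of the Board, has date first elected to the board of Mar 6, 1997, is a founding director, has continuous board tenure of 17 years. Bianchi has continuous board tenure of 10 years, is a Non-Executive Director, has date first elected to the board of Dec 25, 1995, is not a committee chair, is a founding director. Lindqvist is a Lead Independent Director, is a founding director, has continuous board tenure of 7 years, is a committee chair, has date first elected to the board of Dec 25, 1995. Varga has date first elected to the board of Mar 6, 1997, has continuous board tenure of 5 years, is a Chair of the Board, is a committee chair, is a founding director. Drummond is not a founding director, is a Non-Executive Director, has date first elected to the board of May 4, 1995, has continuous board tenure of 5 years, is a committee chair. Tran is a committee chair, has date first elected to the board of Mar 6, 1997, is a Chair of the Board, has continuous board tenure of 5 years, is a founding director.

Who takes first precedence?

By date first elected to the board (earlier first): Drummond (May 4, 1995); then Lindqvist, Bianchi and Fontaine (each Dec 25, 1995); then Tran, Varga and Salazar (each Mar 6, 1997); then Vance (Nov 22, 2002); then Farouk (Dec 1, 2003).
Among Lindqvist, Bianchi and Fontaine, by board role: Lindqvist (Lead Independent Director) before Bianchi and Fontaine (Non-Executive Director).
Bianchi and Fontaine are each not a committee chair, so the next rule applies.
Bianchi and Fontaine both have continuous board tenure 10 years, so the next rule applies.
Among Bianchi and Fontaine, alphabetically by surname: Bianchi before Fontaine.
Tran, Varga and Salazar are each Chair of the Board, so the next rule applies.
Among Tran, Varga and Salazar, a committee chair before not a committee chair: Tran and Varga (a committee chair) before Salazar (not a committee chair).
Tran and Varga both have continuous board tenure 5 years, so the next rule applies.
Among Tran and Varga, alphabetically by surname: Tran before Varga.
Order: Drummond, Lindqvist, Bianchi, Fontaine, Tran, Varga, Salazar, Vance, Farouk.

Drummond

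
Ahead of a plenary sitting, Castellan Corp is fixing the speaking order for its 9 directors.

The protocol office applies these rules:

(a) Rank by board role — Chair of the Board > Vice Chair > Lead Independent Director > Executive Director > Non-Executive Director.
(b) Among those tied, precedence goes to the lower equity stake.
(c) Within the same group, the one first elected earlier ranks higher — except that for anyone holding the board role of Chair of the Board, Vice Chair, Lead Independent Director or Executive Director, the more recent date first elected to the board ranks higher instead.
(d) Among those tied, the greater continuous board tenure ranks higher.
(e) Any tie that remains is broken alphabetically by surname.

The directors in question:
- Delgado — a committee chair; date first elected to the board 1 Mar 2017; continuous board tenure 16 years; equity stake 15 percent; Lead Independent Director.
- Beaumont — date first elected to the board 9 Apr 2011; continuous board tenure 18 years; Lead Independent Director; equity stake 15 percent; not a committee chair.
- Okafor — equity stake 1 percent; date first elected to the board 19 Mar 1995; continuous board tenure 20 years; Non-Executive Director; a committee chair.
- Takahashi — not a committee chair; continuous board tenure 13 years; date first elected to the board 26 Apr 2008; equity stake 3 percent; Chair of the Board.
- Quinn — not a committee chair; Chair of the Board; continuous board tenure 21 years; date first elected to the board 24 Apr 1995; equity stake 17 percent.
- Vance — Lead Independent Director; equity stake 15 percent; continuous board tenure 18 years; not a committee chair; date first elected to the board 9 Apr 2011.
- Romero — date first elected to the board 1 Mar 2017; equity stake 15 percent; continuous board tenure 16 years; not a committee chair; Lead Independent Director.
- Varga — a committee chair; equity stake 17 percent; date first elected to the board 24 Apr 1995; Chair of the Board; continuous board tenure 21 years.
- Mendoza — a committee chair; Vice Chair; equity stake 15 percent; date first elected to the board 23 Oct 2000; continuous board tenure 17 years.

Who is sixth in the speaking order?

Romero

By board role: Takahashi, Quinn and Varga (Chair of the Board); then Mendoza (Vice Chair); then Delgado, Romero, Beaumont and Vance (Lead Independent Director); then Okafor (Non-Executive Director).
Among Takahashi, Quinn and Varga, by equity stake (lower first): Takahashi (3 percent) before Quinn and Varga (17 percent).
Quinn and Varga both have date first elected to the board 24 Apr 1995, so the next rule applies.
Quinn and Varga both have continuous board tenure 21 years, so the next rule applies.
Among Quinn and Varga, alphabetically by surname: Quinn before Varga.
Delgado, Romero, Beaumont and Vance all have equity stake 15 percent, so the next rule applies.
Among Delgado, Romero, Beaumont and Vance, by date first elected to the board (later first) (reversed rule for this group): Delgado and Romero (1 Mar 2017) before Beaumont and Vance (9 Apr 2011).
Delgado and Romero both have continuous board tenure 16 years, so the next rule applies.
Among Delgado and Romero, alphabetically by surname: Delgado before Romero.
Beaumont and Vance both have continuous board tenure 18 years, so the next rule applies.
Among Beaumont and Vance, alphabetically by surname: Beaumont before Vance.
Order: Takahashi, Quinn, Varga, Mendoza, Delgado, Romero, Beaumont, Vance, Okafor.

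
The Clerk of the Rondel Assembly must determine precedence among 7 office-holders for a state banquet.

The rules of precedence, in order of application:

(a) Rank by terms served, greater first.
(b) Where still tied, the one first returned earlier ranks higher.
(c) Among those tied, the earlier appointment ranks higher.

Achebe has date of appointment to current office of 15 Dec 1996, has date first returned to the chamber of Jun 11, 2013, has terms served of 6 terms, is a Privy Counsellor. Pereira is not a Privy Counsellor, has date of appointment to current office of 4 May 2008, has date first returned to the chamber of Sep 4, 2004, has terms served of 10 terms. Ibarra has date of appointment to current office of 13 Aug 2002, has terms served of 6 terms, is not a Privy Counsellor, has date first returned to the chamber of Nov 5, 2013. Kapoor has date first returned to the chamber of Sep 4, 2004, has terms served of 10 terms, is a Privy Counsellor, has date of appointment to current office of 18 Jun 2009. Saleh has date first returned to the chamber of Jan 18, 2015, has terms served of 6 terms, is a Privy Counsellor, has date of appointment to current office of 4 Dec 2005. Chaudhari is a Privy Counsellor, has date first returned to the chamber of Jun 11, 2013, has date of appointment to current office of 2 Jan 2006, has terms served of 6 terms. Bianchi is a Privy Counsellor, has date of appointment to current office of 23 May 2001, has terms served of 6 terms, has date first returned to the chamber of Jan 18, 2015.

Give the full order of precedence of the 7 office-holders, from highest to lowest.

By terms served (higher first): Pereira and Kapoor (both 10 terms); then Achebe, Chaudhari, Ibarra, Bianchi and Saleh (each 6 terms).
Pereira and Kapoor both have date first returned to the chamber Sep 4, 2004, so the next rule applies.
Among Pereira and Kapoor, by date of appointment to current office (earlier first): Pereira (4 May 2008) before Kapoor (18 Jun 2009).
Among Achebe, Chaudhari, Ibarra, Bianchi and Saleh, by date first returned to the chamber (earlier first): Achebe and Chaudhari (Jun 11, 2013) before Ibarra (Nov 5, 2013) before Bianchi and Saleh (Jan 18, 2015).
Among Achebe and Chaudhari, by date of appointment to current office (earlier first): Achebe (15 Dec 1996) before Chaudhari (2 Jan 2006).
Among Bianchi and Saleh, by date of appointment to current office (earlier first): Bianchi (23 May 2001) before Saleh (4 Dec 2005).
Full order: Pereira, Kapoor, Achebe, Chaudhari, Ibarra, Bianchi, Saleh.

Pereira, Kapoor, Achebe, Chaudhari, Ibarra, Bianchi, Saleh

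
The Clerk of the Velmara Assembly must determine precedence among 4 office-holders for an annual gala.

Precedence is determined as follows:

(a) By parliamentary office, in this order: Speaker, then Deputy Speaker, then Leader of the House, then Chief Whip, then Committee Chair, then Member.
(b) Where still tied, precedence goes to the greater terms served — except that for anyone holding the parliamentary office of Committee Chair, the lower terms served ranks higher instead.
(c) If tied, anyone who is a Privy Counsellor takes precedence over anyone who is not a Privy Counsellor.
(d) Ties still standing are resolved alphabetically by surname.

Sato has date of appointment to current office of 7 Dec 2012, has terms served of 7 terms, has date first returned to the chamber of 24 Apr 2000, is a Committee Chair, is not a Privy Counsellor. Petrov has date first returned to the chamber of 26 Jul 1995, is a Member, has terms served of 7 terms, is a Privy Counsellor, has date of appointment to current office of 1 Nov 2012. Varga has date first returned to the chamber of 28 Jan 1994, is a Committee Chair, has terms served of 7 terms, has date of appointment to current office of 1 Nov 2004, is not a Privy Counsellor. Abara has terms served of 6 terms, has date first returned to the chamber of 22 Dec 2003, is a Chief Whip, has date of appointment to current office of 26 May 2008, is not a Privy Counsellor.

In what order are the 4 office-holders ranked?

Abara, Sato, Varga, Petrov

By parliamentary office: Abara (Chief Whip); then Sato and Varga (Committee Chair); then Petrov (Member).
Sato and Varga both have terms served 7 terms, so the next rule applies.
Sato and Varga are each not a Privy Counsellor, so the next rule applies.
Among Sato and Varga, alphabetically by surname: Sato before Varga.
Full order: Abara, Sato, Varga, Petrov.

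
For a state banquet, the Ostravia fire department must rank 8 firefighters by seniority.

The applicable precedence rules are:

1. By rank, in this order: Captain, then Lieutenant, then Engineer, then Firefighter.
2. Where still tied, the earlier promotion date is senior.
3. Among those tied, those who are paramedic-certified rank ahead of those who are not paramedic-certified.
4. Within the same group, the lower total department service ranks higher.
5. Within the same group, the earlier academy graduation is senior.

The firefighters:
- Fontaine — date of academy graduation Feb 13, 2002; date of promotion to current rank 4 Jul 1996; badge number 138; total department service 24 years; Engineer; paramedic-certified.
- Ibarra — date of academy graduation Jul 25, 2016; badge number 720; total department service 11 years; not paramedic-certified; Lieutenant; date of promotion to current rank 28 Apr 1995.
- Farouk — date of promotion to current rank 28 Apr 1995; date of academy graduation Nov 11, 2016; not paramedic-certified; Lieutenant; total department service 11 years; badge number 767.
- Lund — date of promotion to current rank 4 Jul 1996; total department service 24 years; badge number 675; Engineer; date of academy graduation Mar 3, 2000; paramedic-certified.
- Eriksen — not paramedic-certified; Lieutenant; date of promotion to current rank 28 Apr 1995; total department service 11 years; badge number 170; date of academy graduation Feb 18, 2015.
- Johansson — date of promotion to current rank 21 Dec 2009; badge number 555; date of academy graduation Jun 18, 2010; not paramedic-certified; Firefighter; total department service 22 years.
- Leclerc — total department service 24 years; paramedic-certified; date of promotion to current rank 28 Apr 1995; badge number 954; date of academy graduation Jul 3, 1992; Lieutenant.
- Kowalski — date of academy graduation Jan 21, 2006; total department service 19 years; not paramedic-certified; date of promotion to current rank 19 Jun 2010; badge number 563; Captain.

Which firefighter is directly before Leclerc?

By rank: Kowalski (Captain); then Leclerc, Eriksen, Ibarra and Farouk (Lieutenant); then Lund and Fontaine (Engineer); then Johansson (Firefighter).
Leclerc, Eriksen, Ibarra and Farouk all have date of promotion to current rank 28 Apr 1995, so the next rule applies.
Among Leclerc, Eriksen, Ibarra and Farouk, paramedic-certified before not paramedic-certified: Leclerc (paramedic-certified) before Eriksen, Ibarra and Farouk (not paramedic-certified).
Eriksen, Ibarra and Farouk all have total department service 11 years, so the next rule applies.
Among Eriksen, Ibarra and Farouk, by date of academy graduation (earlier first): Eriksen (Feb 18, 2015) before Ibarra (Jul 25, 2016) before Farouk (Nov 11, 2016).
Lund and Fontaine both have date of promotion to current rank 4 Jul 1996, so the next rule applies.
Lund and Fontaine are each paramedic-certified, so the next rule applies.
Lund and Fontaine both have total department service 24 years, so the next rule applies.
Among Lund and Fontaine, by date of academy graduation (earlier first): Lund (Mar 3, 2000) before Fontaine (Feb 13, 2002).
Order: Kowalski, Leclerc, Eriksen, Ibarra, Farouk, Lund, Fontaine, Johansson.

Kowalski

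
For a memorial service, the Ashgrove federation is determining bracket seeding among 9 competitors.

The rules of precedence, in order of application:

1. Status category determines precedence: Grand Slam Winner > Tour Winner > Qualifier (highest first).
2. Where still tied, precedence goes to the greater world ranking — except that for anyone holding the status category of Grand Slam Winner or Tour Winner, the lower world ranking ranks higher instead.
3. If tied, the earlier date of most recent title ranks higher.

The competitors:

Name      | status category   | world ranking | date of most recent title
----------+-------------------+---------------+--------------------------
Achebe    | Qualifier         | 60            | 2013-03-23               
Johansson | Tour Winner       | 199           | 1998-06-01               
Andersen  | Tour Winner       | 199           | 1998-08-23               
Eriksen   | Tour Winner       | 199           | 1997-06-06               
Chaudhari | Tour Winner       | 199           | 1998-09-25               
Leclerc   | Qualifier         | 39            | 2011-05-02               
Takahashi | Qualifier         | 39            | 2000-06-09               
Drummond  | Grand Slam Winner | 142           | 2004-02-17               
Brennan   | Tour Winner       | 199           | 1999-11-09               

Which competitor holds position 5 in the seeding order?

Chaudhari

By status category: Drummond (Grand Slam Winner); then Eriksen, Johansson, Andersen, Chaudhari and Brennan (Tour Winner); then Achebe, Takahashi and Leclerc (Qualifier).
Eriksen, Johansson, Andersen, Chaudhari and Brennan all have world ranking 199, so the next rule applies.
Among Eriksen, Johansson, Andersen, Chaudhari and Brennan, by date of most recent title (earlier first): Eriksen (1997-06-06) before Johansson (1998-06-01) before Andersen (1998-08-23) before Chaudhari (1998-09-25) before Brennan (1999-11-09).
Among Achebe, Takahashi and Leclerc, by world ranking (higher first): Achebe (60) before Takahashi and Leclerc (39).
Among Takahashi and Leclerc, by date of most recent title (earlier first): Takahashi (2000-06-09) before Leclerc (2011-05-02).
Order: Drummond, Eriksen, Johansson, Andersen, Chaudhari, Brennan, Achebe, Takahashi, Leclerc.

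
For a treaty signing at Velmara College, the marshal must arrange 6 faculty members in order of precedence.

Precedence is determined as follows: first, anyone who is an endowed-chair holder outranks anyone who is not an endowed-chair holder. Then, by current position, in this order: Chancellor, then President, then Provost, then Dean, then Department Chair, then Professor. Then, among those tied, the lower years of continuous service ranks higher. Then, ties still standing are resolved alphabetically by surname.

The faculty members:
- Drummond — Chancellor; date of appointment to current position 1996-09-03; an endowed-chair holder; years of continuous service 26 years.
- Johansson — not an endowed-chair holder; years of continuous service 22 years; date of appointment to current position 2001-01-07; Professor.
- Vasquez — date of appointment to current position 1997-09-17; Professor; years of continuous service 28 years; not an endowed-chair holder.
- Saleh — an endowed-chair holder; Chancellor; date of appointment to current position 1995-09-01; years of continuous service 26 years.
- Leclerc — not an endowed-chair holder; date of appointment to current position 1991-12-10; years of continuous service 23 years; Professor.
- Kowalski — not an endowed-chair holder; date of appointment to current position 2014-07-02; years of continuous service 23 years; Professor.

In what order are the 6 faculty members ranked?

Drummond, Saleh, Johansson, Kowalski, Leclerc, Vasquez

By the first rule: Drummond and Saleh (both an endowed-chair holder); then Johansson, Kowalski, Leclerc and Vasquez (each not an endowed-chair holder).
Drummond and Saleh are each Chancellor, so the next rule applies.
Drummond and Saleh both have years of continuous service 26 years, so the next rule applies.
Among Drummond and Saleh, alphabetically by surname: Drummond before Saleh.
Johansson, Kowalski, Leclerc and Vasquez are each Professor, so the next rule applies.
Among Johansson, Kowalski, Leclerc and Vasquez, by years of continuous service (lower first): Johansson (22 years) before Kowalski and Leclerc (23 years) before Vasquez (28 years).
Among Kowalski and Leclerc, alphabetically by surname: Kowalski before Leclerc.
Full order: Drummond, Saleh, Johansson, Kowalski, Leclerc, Vasquez.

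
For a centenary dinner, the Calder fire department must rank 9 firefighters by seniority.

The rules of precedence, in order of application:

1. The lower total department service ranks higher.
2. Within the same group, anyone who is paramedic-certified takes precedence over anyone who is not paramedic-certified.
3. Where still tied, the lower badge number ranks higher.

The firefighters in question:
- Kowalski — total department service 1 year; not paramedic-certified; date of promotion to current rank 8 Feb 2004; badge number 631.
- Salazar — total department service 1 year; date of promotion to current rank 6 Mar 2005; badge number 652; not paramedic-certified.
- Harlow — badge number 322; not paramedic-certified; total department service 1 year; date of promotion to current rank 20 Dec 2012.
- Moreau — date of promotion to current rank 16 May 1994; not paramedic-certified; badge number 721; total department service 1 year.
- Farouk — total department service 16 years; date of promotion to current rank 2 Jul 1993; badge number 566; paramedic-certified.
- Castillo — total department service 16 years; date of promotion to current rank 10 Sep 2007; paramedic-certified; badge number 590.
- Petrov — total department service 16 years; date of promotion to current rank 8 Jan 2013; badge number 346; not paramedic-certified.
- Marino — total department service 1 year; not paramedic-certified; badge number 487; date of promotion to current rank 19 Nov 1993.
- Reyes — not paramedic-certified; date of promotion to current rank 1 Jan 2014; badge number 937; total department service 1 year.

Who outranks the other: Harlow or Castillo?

By total department service (lower first): Harlow, Marino, Kowalski, Salazar, Moreau and Reyes (each 1 year); then Farouk, Castillo and Petrov (each 16 years).
Harlow, Marino, Kowalski, Salazar, Moreau and Reyes are each not paramedic-certified, so the next rule applies.
Among Harlow, Marino, Kowalski, Salazar, Moreau and Reyes, by badge number (lower first): Harlow (322) before Marino (487) before Kowalski (631) before Salazar (652) before Moreau (721) before Reyes (937).
Among Farouk, Castillo and Petrov, paramedic-certified before not paramedic-certified: Farouk and Castillo (paramedic-certified) before Petrov (not paramedic-certified).
Among Farouk and Castillo, by badge number (lower first): Farouk (566) before Castillo (590).
So Harlow takes precedence.

Harlow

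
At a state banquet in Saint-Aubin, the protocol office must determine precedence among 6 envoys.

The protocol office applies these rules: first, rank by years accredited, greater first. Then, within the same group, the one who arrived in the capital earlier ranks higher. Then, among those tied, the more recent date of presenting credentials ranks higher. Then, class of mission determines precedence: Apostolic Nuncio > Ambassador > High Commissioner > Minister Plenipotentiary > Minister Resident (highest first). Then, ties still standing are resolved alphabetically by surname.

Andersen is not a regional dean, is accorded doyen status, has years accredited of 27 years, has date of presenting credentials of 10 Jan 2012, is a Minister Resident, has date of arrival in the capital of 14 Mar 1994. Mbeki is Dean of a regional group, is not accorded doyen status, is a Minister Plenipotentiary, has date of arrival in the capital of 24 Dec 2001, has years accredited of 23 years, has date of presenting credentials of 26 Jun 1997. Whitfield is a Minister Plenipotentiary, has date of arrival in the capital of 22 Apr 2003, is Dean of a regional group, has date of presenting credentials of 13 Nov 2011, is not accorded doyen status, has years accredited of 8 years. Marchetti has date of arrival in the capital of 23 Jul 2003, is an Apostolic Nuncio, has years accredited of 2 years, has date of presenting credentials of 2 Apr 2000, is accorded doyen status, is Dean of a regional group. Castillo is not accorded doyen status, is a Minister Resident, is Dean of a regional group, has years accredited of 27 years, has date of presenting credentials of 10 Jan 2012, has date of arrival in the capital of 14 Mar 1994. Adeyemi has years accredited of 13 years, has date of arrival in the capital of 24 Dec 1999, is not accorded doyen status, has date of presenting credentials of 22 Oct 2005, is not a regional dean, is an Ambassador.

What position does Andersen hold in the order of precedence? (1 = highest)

1

By years accredited (higher first): Andersen and Castillo (both 27 years); then Mbeki (23 years); then Adeyemi (13 years); then Whitfield (8 years); then Marchetti (2 years).
Andersen and Castillo both have date of arrival in the capital 14 Mar 1994, so the next rule applies.
Andersen and Castillo both have date of presenting credentials 10 Jan 2012, so the next rule applies.
Andersen and Castillo are each Minister Resident, so the next rule applies.
Among Andersen and Castillo, alphabetically by surname: Andersen before Castillo.
Order: Andersen, Castillo, Mbeki, Adeyemi, Whitfield, Marchetti. So position 1.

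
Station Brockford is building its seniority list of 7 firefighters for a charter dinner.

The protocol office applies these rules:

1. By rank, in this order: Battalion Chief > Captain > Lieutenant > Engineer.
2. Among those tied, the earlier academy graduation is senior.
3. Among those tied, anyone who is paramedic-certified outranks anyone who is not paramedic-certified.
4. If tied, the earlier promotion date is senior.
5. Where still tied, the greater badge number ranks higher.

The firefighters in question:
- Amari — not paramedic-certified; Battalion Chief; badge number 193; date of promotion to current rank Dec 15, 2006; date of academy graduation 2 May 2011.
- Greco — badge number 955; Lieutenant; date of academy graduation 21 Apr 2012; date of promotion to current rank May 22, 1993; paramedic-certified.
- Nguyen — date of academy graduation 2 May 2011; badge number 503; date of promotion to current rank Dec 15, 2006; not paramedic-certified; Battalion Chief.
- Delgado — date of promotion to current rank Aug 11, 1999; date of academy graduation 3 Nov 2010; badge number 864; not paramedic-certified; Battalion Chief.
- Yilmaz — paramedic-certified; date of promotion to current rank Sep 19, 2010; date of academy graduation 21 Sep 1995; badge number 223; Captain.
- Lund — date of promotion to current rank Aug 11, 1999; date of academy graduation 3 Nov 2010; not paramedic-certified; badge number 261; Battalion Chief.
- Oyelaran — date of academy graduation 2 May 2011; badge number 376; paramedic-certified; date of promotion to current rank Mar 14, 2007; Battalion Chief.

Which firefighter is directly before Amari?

Nguyen

By rank: Delgado, Lund, Oyelaran, Nguyen and Amari (Battalion Chief); then Yilmaz (Captain); then Greco (Lieutenant).
Among Delgado, Lund, Oyelaran, Nguyen and Amari, by date of academy graduation (earlier first): Delgado and Lund (3 Nov 2010) before Oyelaran, Nguyen and Amari (2 May 2011).
Delgado and Lund are each not paramedic-certified, so the next rule applies.
Delgado and Lund both have date of promotion to current rank Aug 11, 1999, so the next rule applies.
Among Delgado and Lund, by badge number (higher first): Delgado (864) before Lund (261).
Among Oyelaran, Nguyen and Amari, paramedic-certified before not paramedic-certified: Oyelaran (paramedic-certified) before Nguyen and Amari (not paramedic-certified).
Nguyen and Amari both have date of promotion to current rank Dec 15, 2006, so the next rule applies.
Among Nguyen and Amari, by badge number (higher first): Nguyen (503) before Amari (193).
Order: Delgado, Lund, Oyelaran, Nguyen, Amari, Yilmaz, Greco.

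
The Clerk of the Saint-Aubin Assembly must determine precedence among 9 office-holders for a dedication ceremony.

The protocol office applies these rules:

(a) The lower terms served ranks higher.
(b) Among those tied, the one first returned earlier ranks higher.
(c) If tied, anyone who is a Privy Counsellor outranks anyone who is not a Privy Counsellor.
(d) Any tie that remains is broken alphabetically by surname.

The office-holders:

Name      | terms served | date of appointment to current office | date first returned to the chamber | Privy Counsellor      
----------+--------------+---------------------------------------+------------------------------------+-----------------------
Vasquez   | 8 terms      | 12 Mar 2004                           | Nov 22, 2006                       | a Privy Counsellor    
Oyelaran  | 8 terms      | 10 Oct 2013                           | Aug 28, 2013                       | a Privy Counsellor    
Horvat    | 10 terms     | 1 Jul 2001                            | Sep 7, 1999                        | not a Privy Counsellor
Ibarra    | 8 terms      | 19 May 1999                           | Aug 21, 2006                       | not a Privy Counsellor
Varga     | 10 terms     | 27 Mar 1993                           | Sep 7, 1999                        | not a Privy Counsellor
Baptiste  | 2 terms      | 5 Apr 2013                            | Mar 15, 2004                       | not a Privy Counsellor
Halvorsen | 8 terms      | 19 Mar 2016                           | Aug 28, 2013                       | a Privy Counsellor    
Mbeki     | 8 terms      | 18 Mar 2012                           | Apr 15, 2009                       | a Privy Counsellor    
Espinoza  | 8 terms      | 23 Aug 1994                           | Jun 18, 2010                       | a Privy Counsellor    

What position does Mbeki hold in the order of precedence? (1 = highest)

By terms served (lower first): Baptiste (2 terms); then Ibarra, Vasquez, Mbeki, Espinoza, Halvorsen and Oyelaran (each 8 terms); then Horvat and Varga (both 10 terms).
Among Ibarra, Vasquez, Mbeki, Espinoza, Halvorsen and Oyelaran, by date first returned to the chamber (earlier first): Ibarra (Aug 21, 2006) before Vasquez (Nov 22, 2006) before Mbeki (Apr 15, 2009) before Espinoza (Jun 18, 2010) before Halvorsen and Oyelaran (Aug 28, 2013).
Halvorsen and Oyelaran are each a Privy Counsellor, so the next rule applies.
Among Halvorsen and Oyelaran, alphabetically by surname: Halvorsen before Oyelaran.
Horvat and Varga both have date first returned to the chamber Sep 7, 1999, so the next rule applies.
Horvat and Varga are each not a Privy Counsellor, so the next rule applies.
Among Horvat and Varga, alphabetically by surname: Horvat before Varga.
Order: Baptiste, Ibarra, Vasquez, Mbeki, Espinoza, Halvorsen, Oyelaran, Horvat, Varga. So position 4.

4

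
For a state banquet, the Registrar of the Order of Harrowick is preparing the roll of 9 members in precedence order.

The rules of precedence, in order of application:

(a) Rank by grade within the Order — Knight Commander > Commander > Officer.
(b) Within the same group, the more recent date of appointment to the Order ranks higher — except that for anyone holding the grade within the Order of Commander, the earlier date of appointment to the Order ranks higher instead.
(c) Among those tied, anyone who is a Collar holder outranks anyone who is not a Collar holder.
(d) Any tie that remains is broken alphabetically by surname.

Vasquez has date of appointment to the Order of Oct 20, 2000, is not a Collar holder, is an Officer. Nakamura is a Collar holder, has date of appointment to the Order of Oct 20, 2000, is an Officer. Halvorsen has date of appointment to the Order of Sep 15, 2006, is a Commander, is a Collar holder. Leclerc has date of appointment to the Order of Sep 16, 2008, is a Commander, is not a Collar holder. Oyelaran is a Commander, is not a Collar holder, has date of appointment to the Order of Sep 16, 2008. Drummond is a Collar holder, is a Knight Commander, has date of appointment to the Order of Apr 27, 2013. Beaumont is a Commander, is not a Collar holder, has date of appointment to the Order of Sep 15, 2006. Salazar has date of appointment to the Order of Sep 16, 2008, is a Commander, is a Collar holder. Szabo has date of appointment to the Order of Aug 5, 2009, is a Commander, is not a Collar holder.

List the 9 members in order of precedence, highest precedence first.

By grade within the Order: Drummond (Knight Commander); then Halvorsen, Beaumont, Salazar, Leclerc, Oyelaran and Szabo (Commander); then Nakamura and Vasquez (Officer).
Among Halvorsen, Beaumont, Salazar, Leclerc, Oyelaran and Szabo, by date of appointment to the Order (earlier first) (reversed rule for this group): Halvorsen and Beaumont (Sep 15, 2006) before Salazar, Leclerc and Oyelaran (Sep 16, 2008) before Szabo (Aug 5, 2009).
Among Halvorsen and Beaumont, a Collar holder before not a Collar holder: Halvorsen (a Collar holder) before Beaumont (not a Collar holder).
Among Salazar, Leclerc and Oyelaran, a Collar holder before not a Collar holder: Salazar (a Collar holder) before Leclerc and Oyelaran (not a Collar holder).
Among Leclerc and Oyelaran, alphabetically by surname: Leclerc before Oyelaran.
Nakamura and Vasquez both have date of appointment to the Order Oct 20, 2000, so the next rule applies.
Among Nakamura and Vasquez, a Collar holder before not a Collar holder: Nakamura (a Collar holder) before Vasquez (not a Collar holder).
Full order: Drummond, Halvorsen, Beaumont, Salazar, Leclerc, Oyelaran, Szabo, Nakamura, Vasquez.

Drummond, Halvorsen, Beaumont, Salazar, Leclerc, Oyelaran, Szabo, Nakamura, Vasquez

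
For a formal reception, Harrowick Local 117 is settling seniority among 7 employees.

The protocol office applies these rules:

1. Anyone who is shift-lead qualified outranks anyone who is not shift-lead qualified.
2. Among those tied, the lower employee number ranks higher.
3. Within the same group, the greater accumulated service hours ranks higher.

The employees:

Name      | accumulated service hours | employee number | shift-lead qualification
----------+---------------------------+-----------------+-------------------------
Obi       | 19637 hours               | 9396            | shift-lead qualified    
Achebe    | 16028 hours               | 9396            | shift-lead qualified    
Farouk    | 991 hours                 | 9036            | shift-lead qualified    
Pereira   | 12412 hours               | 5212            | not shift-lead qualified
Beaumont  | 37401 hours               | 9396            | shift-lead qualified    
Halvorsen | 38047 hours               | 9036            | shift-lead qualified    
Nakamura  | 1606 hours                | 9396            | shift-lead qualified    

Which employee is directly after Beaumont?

Obi

By the first rule: Halvorsen, Farouk, Beaumont, Obi, Achebe and Nakamura (each shift-lead qualified); then Pereira (not shift-lead qualified).
Among Halvorsen, Farouk, Beaumont, Obi, Achebe and Nakamura, by employee number (lower first): Halvorsen and Farouk (9036) before Beaumont, Obi, Achebe and Nakamura (9396).
Among Halvorsen and Farouk, by accumulated service hours (higher first): Halvorsen (38047 hours) before Farouk (991 hours).
Among Beaumont, Obi, Achebe and Nakamura, by accumulated service hours (higher first): Beaumont (37401 hours) before Obi (19637 hours) before Achebe (16028 hours) before Nakamura (1606 hours).
Order: Halvorsen, Farouk, Beaumont, Obi, Achebe, Nakamura, Pereira.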